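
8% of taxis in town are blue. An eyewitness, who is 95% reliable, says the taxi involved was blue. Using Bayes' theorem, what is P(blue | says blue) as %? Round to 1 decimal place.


P(blue | says blue) = P(says blue | blue)*P(blue) / [P(says blue | blue)*P(blue) + P(says blue | not blue)*P(not blue)]
Numerator = 0.95 * 0.08 = 0.076
False identification = 0.05 * 0.92 = 0.046
P = 0.076 / (0.076 + 0.046)
= 0.076 / 0.122
As percentage = 62.3


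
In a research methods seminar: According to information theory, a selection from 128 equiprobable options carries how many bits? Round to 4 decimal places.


H = log2(n)
H = log2(128)
= 7.0000


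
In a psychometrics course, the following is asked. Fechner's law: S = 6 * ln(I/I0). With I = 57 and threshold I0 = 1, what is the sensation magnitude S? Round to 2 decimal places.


S = 6 * ln(57/1)
I/I0 = 57.0
ln(57.0) = 4.0431
S = 6 * 4.0431
= 24.26


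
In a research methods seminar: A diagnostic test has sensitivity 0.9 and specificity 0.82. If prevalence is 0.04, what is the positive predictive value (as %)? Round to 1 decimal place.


PPV = (sens * prev) / (sens * prev + (1-spec) * (1-prev))
Numerator = 0.9 * 0.04 = 0.036
P(positive and no disease) = (1 - spec) * (1 - prev) = (1 - 0.82) * (1 - 0.04) = 0.1728
Denominator = 0.036 + 0.1728 = 0.2088
PPV = 0.036 / 0.2088 = 0.172414
As percentage = 17.2


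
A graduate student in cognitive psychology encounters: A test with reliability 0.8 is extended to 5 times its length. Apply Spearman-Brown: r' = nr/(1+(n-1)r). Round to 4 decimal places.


r_new = n*r / (1 + (n-1)*r)
Numerator = 5 * 0.8 = 4.0
Denominator = 1 + 4 * 0.8 = 4.2
r_new = 4.0 / 4.2
= 0.9524


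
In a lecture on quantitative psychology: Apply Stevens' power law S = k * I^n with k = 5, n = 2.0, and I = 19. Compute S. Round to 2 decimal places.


S = 5 * 19^2.0
19^2.0 = 361.0
S = 5 * 361.0
= 1805.00


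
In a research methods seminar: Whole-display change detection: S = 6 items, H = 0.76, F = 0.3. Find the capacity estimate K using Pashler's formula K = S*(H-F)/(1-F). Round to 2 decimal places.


K = S * (H - F) / (1 - F)
H - F = 0.46
1 - F = 0.7
K = 6 * 0.46 / 0.7
= 3.94


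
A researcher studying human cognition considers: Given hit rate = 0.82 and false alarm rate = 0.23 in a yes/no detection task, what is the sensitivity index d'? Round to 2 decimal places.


d' = z(HR) - z(FAR)
z(0.82) = 0.9154
z(0.23) = -0.7388
d' = 0.9154 - -0.7388
= 1.65


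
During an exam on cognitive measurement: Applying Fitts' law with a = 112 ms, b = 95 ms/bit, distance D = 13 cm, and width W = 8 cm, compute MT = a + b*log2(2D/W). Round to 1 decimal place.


MT = 112 + 95 * log2(2*13/8)
2D/W = 3.25
log2(3.25) = 1.7004
MT = 112 + 95 * 1.7004
= 273.5 ms


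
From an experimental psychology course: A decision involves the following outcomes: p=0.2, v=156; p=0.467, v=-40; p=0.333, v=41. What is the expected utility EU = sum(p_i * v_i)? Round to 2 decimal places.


EU = sum(p_i * v_i)
0.2 * 156 = 31.2
0.467 * -40 = -18.68
0.333 * 41 = 13.653
EU = 31.2 + -18.68 + 13.653
= 26.17


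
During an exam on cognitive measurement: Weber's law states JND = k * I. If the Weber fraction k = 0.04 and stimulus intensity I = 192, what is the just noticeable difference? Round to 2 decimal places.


JND = k * I
JND = 0.04 * 192
= 7.68


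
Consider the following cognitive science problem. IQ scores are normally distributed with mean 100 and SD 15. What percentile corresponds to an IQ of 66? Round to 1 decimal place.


z = (IQ - mean) / SD
z = (66 - 100) / 15 = -2.2667
Percentile = Phi(-2.2667) * 100
Phi(-2.2667) = 0.011704
= 1.2


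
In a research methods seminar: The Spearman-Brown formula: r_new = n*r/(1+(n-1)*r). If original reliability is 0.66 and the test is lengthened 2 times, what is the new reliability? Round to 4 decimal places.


r_new = n*r / (1 + (n-1)*r)
Numerator = 2 * 0.66 = 1.32
Denominator = 1 + 1 * 0.66 = 1.66
r_new = 1.32 / 1.66
= 0.7952


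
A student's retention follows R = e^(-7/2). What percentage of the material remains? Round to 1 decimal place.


R = e^(-t/S)
-t/S = -7/2 = -3.5
R = e^(-3.5) = 0.030197
Percentage = 0.030197 * 100
= 3.0


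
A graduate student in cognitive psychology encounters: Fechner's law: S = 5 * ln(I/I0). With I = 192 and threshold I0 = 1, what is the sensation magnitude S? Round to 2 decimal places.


S = 5 * ln(192/1)
I/I0 = 192.0
ln(192.0) = 5.2575
S = 5 * 5.2575
= 26.29


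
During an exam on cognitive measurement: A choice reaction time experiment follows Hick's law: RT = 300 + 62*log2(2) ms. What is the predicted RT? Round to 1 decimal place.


RT = 300 + 62 * log2(2)
log2(2) = 1.0
RT = 300 + 62 * 1.0
= 300 + 62.0
= 362.0 ms


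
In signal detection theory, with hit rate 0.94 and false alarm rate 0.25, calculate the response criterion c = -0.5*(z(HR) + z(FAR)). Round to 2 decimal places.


c = -0.5 * (z(HR) + z(FAR))
z(0.94) = 1.5548
z(0.25) = -0.6745
c = -0.5 * (1.5548 + -0.6745)
= -0.5 * 0.8803
= -0.44


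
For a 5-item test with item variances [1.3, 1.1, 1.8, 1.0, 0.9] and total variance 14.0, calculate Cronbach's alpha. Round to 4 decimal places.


alpha = (k/(k-1)) * (1 - sum(s_i^2)/s_total^2)
sum(item variances) = 6.1
k/(k-1) = 5/4 = 1.25
1 - 6.1/14.0 = 1 - 0.435714 = 0.564286
alpha = 1.25 * 0.564286
= 0.7054


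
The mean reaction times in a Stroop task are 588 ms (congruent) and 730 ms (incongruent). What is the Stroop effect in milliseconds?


Stroop effect = RT(incongruent) - RT(congruent)
= 730 - 588
= 142 ms


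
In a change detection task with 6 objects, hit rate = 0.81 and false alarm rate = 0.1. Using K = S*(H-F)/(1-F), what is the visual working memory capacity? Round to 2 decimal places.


K = S * (H - F) / (1 - F)
H - F = 0.71
1 - F = 0.9
K = 6 * 0.71 / 0.9
= 4.73


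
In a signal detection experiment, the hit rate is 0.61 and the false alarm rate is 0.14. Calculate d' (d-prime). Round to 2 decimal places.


d' = z(HR) - z(FAR)
z(0.61) = 0.2793
z(0.14) = -1.0803
d' = 0.2793 - -1.0803
= 1.36


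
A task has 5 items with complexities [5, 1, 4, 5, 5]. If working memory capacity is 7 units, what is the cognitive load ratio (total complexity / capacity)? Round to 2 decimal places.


Total complexity = 5 + 1 + 4 + 5 + 5 = 20
Load = total / capacity = 20 / 7
= 2.86


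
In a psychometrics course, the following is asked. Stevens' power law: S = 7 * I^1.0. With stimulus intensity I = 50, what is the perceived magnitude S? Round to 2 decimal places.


S = 7 * 50^1.0
50^1.0 = 50.0
S = 7 * 50.0
= 350.00


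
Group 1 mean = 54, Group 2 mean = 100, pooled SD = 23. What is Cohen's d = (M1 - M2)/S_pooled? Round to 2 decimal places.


Cohen's d = (M1 - M2) / S_pooled
= (54 - 100) / 23
= -46 / 23
= -2.00


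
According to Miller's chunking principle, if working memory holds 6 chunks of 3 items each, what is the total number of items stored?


Total items = chunks * items_per_chunk
= 6 * 3
= 18


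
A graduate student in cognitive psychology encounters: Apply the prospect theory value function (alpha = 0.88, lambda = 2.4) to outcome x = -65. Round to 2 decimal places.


Since x = -65 < 0, use v(x) = -lambda*(-x)^alpha
(-x) = 65
65^0.88 = 39.388
v(-65) = -2.4 * 39.388
= -94.53


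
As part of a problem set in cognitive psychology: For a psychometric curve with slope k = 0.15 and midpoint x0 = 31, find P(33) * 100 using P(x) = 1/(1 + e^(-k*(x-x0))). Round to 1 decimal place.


P(x) = 1/(1 + e^(-0.15*(33 - 31)))
Exponent = -0.15 * 2 = -0.3
e^(-0.3) = 0.740818
P = 1/(1 + 0.740818) = 0.574443
Percentage = 57.4


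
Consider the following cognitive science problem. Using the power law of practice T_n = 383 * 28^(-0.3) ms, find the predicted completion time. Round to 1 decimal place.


T_n = 383 * 28^(-0.3)
28^(-0.3) = 0.368004
T_n = 383 * 0.368004
= 140.9 ms


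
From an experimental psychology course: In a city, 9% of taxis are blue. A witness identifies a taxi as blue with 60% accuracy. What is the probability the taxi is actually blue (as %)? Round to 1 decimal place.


P(blue | says blue) = P(says blue | blue)*P(blue) / [P(says blue | blue)*P(blue) + P(says blue | not blue)*P(not blue)]
Numerator = 0.6 * 0.09 = 0.054
False identification = 0.4 * 0.91 = 0.364
P = 0.054 / (0.054 + 0.364)
= 0.054 / 0.418
As percentage = 12.9


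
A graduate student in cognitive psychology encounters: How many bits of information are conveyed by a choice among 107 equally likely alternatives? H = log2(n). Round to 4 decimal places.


H = log2(n)
H = log2(107)
= 6.7415


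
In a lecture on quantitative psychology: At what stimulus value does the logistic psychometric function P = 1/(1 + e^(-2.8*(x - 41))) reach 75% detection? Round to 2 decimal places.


At P = 0.75: 0.75 = 1/(1 + e^(-k*(x-x0)))
Solving: e^(-k*(x-x0)) = 1/3
x = x0 + ln(3)/k
ln(3) = 1.0986
x = 41 + 1.0986/2.8
= 41 + 0.3924
= 41.39


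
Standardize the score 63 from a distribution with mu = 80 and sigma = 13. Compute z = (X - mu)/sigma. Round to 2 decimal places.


z = (X - mu) / sigma
= (63 - 80) / 13
= -17 / 13
= -1.31


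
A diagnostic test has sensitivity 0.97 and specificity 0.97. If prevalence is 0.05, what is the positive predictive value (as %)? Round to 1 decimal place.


PPV = (sens * prev) / (sens * prev + (1-spec) * (1-prev))
Numerator = 0.97 * 0.05 = 0.0485
P(positive and no disease) = (1 - spec) * (1 - prev) = (1 - 0.97) * (1 - 0.05) = 0.0285
Denominator = 0.0485 + 0.0285 = 0.077
PPV = 0.0485 / 0.077 = 0.62987
As percentage = 63.0


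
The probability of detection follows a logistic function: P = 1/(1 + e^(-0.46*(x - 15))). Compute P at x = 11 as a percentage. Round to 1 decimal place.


P(x) = 1/(1 + e^(-0.46*(11 - 15)))
Exponent = -0.46 * -4 = 1.84
e^(1.84) = 6.296538
P = 1/(1 + 6.296538) = 0.137051
Percentage = 13.7


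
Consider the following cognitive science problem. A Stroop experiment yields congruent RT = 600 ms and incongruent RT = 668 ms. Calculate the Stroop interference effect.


Stroop effect = RT(incongruent) - RT(congruent)
= 668 - 600
= 68 ms


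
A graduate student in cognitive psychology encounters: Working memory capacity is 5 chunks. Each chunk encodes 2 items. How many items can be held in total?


Total items = chunks * items_per_chunk
= 5 * 2
= 10


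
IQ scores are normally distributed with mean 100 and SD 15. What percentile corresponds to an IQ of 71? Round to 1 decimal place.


z = (IQ - mean) / SD
z = (71 - 100) / 15 = -1.9333
Percentile = Phi(-1.9333) * 100
Phi(-1.9333) = 0.0266
= 2.7


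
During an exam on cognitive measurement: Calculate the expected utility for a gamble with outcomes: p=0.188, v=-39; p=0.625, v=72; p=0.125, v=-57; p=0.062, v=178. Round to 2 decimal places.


EU = sum(p_i * v_i)
0.188 * -39 = -7.332
0.625 * 72 = 45.0
0.125 * -57 = -7.125
0.062 * 178 = 11.036
EU = -7.332 + 45.0 + -7.125 + 11.036
= 41.58


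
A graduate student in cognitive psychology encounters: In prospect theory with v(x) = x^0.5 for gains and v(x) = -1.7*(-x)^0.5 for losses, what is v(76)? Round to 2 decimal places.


Since x = 76 >= 0, use v(x) = x^0.5
76^0.5 = 8.7178
v(76) = 8.72


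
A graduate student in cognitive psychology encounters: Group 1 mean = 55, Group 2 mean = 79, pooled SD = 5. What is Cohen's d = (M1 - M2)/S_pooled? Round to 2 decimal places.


Cohen's d = (M1 - M2) / S_pooled
= (55 - 79) / 5
= -24 / 5
= -4.80


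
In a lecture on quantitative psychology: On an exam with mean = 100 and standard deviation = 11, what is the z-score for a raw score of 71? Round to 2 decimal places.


z = (X - mu) / sigma
= (71 - 100) / 11
= -29 / 11
= -2.64


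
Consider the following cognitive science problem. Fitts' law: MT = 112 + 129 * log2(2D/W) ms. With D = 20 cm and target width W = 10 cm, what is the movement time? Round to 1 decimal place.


MT = 112 + 129 * log2(2*20/10)
2D/W = 4.0
log2(4.0) = 2.0
MT = 112 + 129 * 2.0
= 370.0 ms


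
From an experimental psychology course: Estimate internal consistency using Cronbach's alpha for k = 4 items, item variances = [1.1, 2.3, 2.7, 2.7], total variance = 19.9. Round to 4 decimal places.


alpha = (k/(k-1)) * (1 - sum(s_i^2)/s_total^2)
sum(item variances) = 8.8
k/(k-1) = 4/3 = 1.333333
1 - 8.8/19.9 = 1 - 0.442211 = 0.557789
alpha = 1.333333 * 0.557789
= 0.7437


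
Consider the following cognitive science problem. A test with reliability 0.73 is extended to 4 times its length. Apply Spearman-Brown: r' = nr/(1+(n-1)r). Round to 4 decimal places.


r_new = n*r / (1 + (n-1)*r)
Numerator = 4 * 0.73 = 2.92
Denominator = 1 + 3 * 0.73 = 3.19
r_new = 2.92 / 3.19
= 0.9154


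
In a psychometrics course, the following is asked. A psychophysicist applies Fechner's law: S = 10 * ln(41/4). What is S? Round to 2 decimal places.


S = 10 * ln(41/4)
I/I0 = 10.25
ln(10.25) = 2.3273
S = 10 * 2.3273
= 23.27


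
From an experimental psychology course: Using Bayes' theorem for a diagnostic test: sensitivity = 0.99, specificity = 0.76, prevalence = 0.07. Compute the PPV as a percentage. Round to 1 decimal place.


PPV = (sens * prev) / (sens * prev + (1-spec) * (1-prev))
Numerator = 0.99 * 0.07 = 0.0693
P(positive and no disease) = (1 - spec) * (1 - prev) = (1 - 0.76) * (1 - 0.07) = 0.2232
Denominator = 0.0693 + 0.2232 = 0.2925
PPV = 0.0693 / 0.2925 = 0.236923
As percentage = 23.7


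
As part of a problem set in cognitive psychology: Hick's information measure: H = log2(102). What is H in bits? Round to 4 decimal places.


H = log2(n)
H = log2(102)
= 6.6724


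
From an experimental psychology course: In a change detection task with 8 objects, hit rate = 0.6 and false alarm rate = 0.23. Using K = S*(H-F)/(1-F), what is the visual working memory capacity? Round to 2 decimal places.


K = S * (H - F) / (1 - F)
H - F = 0.37
1 - F = 0.77
K = 8 * 0.37 / 0.77
= 3.84


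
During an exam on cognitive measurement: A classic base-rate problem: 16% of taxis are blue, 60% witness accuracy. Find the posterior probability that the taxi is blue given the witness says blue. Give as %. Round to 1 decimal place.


P(blue | says blue) = P(says blue | blue)*P(blue) / [P(says blue | blue)*P(blue) + P(says blue | not blue)*P(not blue)]
Numerator = 0.6 * 0.16 = 0.096
False identification = 0.4 * 0.84 = 0.336
P = 0.096 / (0.096 + 0.336)
= 0.096 / 0.432
As percentage = 22.2


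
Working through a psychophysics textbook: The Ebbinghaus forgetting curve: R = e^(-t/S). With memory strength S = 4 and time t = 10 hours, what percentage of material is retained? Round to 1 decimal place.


R = e^(-t/S)
-t/S = -10/4 = -2.5
R = e^(-2.5) = 0.082085
Percentage = 0.082085 * 100
= 8.2


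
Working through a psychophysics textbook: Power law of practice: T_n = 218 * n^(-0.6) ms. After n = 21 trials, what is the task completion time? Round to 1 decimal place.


T_n = 218 * 21^(-0.6)
21^(-0.6) = 0.160942
T_n = 218 * 0.160942
= 35.1 ms


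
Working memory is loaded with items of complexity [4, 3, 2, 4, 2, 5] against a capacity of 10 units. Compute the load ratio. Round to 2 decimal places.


Total complexity = 4 + 3 + 2 + 4 + 2 + 5 = 20
Load = total / capacity = 20 / 10
= 2.00


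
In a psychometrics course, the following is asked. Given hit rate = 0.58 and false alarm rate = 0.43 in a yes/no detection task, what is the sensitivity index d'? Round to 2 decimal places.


d' = z(HR) - z(FAR)
z(0.58) = 0.2019
z(0.43) = -0.1764
d' = 0.2019 - -0.1764
= 0.38


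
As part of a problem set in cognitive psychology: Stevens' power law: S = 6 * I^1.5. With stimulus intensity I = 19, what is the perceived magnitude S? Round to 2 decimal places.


S = 6 * 19^1.5
19^1.5 = 82.8191
S = 6 * 82.8191
= 496.91


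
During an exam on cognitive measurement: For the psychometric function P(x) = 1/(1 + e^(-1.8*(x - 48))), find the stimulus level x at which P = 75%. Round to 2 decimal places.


At P = 0.75: 0.75 = 1/(1 + e^(-k*(x-x0)))
Solving: e^(-k*(x-x0)) = 1/3
x = x0 + ln(3)/k
ln(3) = 1.0986
x = 48 + 1.0986/1.8
= 48 + 0.6103
= 48.61


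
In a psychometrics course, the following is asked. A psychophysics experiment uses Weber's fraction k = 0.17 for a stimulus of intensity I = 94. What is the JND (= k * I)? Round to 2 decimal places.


JND = k * I
JND = 0.17 * 94
= 15.98


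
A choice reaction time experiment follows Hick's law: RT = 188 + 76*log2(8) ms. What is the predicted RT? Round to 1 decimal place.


RT = 188 + 76 * log2(8)
log2(8) = 3.0
RT = 188 + 76 * 3.0
= 188 + 228.0
= 416.0 ms


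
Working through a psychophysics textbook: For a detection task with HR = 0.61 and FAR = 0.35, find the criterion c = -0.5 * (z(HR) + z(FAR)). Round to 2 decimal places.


c = -0.5 * (z(HR) + z(FAR))
z(0.61) = 0.2793
z(0.35) = -0.3853
c = -0.5 * (0.2793 + -0.3853)
= -0.5 * -0.106
= 0.05


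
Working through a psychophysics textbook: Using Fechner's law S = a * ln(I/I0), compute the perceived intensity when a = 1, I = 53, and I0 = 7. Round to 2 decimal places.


S = 1 * ln(53/7)
I/I0 = 7.571429
ln(7.571429) = 2.0244
S = 1 * 2.0244
= 2.02


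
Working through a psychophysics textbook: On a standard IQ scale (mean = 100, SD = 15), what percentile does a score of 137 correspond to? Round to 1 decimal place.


z = (IQ - mean) / SD
z = (137 - 100) / 15 = 2.4667
Percentile = Phi(2.4667) * 100
Phi(2.4667) = 0.993182
= 99.3


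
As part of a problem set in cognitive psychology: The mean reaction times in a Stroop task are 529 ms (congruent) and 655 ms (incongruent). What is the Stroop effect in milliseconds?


Stroop effect = RT(incongruent) - RT(congruent)
= 655 - 529
= 126 ms


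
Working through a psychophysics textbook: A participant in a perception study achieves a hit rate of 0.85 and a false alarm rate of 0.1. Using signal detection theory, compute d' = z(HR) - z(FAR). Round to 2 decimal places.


d' = z(HR) - z(FAR)
z(0.85) = 1.0364
z(0.1) = -1.2816
d' = 1.0364 - -1.2816
= 2.32


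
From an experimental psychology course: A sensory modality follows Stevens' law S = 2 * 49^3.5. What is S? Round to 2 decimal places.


S = 2 * 49^3.5
49^3.5 = 823543.0
S = 2 * 823543.0
= 1647086.00


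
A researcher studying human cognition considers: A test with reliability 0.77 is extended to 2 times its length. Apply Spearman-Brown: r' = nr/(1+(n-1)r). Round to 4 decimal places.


r_new = n*r / (1 + (n-1)*r)
Numerator = 2 * 0.77 = 1.54
Denominator = 1 + 1 * 0.77 = 1.77
r_new = 1.54 / 1.77
= 0.8701


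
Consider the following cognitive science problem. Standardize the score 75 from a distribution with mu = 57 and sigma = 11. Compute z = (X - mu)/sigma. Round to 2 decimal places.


z = (X - mu) / sigma
= (75 - 57) / 11
= 18 / 11
= 1.64


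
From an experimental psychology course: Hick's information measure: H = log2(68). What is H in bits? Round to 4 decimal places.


H = log2(n)
H = log2(68)
= 6.0875


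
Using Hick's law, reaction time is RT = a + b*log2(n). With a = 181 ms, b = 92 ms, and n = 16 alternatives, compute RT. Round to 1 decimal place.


RT = 181 + 92 * log2(16)
log2(16) = 4.0
RT = 181 + 92 * 4.0
= 181 + 368.0
= 549.0 ms


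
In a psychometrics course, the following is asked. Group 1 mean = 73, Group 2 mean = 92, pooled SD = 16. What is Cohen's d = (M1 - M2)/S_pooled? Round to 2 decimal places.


Cohen's d = (M1 - M2) / S_pooled
= (73 - 92) / 16
= -19 / 16
= -1.19


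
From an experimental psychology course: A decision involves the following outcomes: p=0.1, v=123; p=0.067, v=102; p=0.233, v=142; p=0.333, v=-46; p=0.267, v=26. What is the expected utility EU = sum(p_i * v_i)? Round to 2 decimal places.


EU = sum(p_i * v_i)
0.1 * 123 = 12.3
0.067 * 102 = 6.834
0.233 * 142 = 33.086
0.333 * -46 = -15.318
0.267 * 26 = 6.942
EU = 12.3 + 6.834 + 33.086 + -15.318 + 6.942
= 43.84


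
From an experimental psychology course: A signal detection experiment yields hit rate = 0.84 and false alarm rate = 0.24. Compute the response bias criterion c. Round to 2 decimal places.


c = -0.5 * (z(HR) + z(FAR))
z(0.84) = 0.9945
z(0.24) = -0.7063
c = -0.5 * (0.9945 + -0.7063)
= -0.5 * 0.2882
= -0.14


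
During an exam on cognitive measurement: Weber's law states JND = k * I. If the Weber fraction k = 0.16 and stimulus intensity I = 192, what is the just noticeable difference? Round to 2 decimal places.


JND = k * I
JND = 0.16 * 192
= 30.72


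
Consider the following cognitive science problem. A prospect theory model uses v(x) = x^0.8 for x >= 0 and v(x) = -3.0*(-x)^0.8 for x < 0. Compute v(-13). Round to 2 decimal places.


Since x = -13 < 0, use v(x) = -lambda*(-x)^alpha
(-x) = 13
13^0.8 = 7.7831
v(-13) = -3.0 * 7.7831
= -23.35


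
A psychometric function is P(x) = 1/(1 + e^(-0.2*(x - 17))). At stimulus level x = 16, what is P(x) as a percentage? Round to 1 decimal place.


P(x) = 1/(1 + e^(-0.2*(16 - 17)))
Exponent = -0.2 * -1 = 0.2
e^(0.2) = 1.221403
P = 1/(1 + 1.221403) = 0.450166
Percentage = 45.0


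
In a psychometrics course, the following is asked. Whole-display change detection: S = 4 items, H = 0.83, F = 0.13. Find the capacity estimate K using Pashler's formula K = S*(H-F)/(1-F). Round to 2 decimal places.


K = S * (H - F) / (1 - F)
H - F = 0.7
1 - F = 0.87
K = 4 * 0.7 / 0.87
= 3.22


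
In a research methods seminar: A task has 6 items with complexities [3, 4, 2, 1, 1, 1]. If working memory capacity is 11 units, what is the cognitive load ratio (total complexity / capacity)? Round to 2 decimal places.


Total complexity = 3 + 4 + 2 + 1 + 1 + 1 = 12
Load = total / capacity = 12 / 11
= 1.09


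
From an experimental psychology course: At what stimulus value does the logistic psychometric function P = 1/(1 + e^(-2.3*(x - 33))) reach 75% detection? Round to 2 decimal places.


At P = 0.75: 0.75 = 1/(1 + e^(-k*(x-x0)))
Solving: e^(-k*(x-x0)) = 1/3
x = x0 + ln(3)/k
ln(3) = 1.0986
x = 33 + 1.0986/2.3
= 33 + 0.4777
= 33.48


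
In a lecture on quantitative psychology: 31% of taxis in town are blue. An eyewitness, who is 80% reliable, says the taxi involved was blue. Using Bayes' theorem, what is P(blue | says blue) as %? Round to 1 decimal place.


P(blue | says blue) = P(says blue | blue)*P(blue) / [P(says blue | blue)*P(blue) + P(says blue | not blue)*P(not blue)]
Numerator = 0.8 * 0.31 = 0.248
False identification = 0.2 * 0.69 = 0.138
P = 0.248 / (0.248 + 0.138)
= 0.248 / 0.386
As percentage = 64.2


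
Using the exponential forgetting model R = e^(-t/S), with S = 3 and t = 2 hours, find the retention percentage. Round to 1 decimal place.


R = e^(-t/S)
-t/S = -2/3 = -0.666667
R = e^(-0.666667) = 0.513417
Percentage = 0.513417 * 100
= 51.3


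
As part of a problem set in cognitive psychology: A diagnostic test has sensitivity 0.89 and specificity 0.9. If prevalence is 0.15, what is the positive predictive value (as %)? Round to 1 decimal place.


PPV = (sens * prev) / (sens * prev + (1-spec) * (1-prev))
Numerator = 0.89 * 0.15 = 0.1335
P(positive and no disease) = (1 - spec) * (1 - prev) = (1 - 0.9) * (1 - 0.15) = 0.085
Denominator = 0.1335 + 0.085 = 0.2185
PPV = 0.1335 / 0.2185 = 0.610984
As percentage = 61.1


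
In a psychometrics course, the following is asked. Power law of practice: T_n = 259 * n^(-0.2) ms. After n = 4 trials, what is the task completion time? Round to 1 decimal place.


T_n = 259 * 4^(-0.2)
4^(-0.2) = 0.757858
T_n = 259 * 0.757858
= 196.3 ms


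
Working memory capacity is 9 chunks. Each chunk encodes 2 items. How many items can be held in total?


Total items = chunks * items_per_chunk
= 9 * 2
= 18


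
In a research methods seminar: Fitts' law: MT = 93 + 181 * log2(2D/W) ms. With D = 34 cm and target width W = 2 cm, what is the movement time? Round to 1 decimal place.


MT = 93 + 181 * log2(2*34/2)
2D/W = 34.0
log2(34.0) = 5.0875
MT = 93 + 181 * 5.0875
= 1013.8 ms


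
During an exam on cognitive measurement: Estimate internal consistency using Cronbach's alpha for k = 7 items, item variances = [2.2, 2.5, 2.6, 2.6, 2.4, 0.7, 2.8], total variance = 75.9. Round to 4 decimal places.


alpha = (k/(k-1)) * (1 - sum(s_i^2)/s_total^2)
sum(item variances) = 15.8
k/(k-1) = 7/6 = 1.166667
1 - 15.8/75.9 = 1 - 0.208169 = 0.791831
alpha = 1.166667 * 0.791831
= 0.9238


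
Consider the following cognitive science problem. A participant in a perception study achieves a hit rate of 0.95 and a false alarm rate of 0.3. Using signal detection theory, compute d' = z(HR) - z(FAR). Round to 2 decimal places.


d' = z(HR) - z(FAR)
z(0.95) = 1.6449
z(0.3) = -0.5244
d' = 1.6449 - -0.5244
= 2.17


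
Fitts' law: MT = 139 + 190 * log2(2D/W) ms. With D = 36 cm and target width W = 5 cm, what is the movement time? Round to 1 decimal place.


MT = 139 + 190 * log2(2*36/5)
2D/W = 14.4
log2(14.4) = 3.848
MT = 139 + 190 * 3.848
= 870.1 ms


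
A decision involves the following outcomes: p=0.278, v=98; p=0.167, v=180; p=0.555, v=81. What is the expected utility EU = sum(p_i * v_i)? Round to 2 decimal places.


EU = sum(p_i * v_i)
0.278 * 98 = 27.244
0.167 * 180 = 30.06
0.555 * 81 = 44.955
EU = 27.244 + 30.06 + 44.955
= 102.26


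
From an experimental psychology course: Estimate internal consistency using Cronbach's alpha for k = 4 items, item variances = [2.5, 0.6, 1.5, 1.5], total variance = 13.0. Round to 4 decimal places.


alpha = (k/(k-1)) * (1 - sum(s_i^2)/s_total^2)
sum(item variances) = 6.1
k/(k-1) = 4/3 = 1.333333
1 - 6.1/13.0 = 1 - 0.469231 = 0.530769
alpha = 1.333333 * 0.530769
= 0.7077


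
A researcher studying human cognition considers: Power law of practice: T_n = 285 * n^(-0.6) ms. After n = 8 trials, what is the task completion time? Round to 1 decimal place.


T_n = 285 * 8^(-0.6)
8^(-0.6) = 0.287175
T_n = 285 * 0.287175
= 81.8 ms


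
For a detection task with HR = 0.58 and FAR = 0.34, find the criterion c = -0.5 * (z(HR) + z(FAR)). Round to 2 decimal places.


c = -0.5 * (z(HR) + z(FAR))
z(0.58) = 0.2019
z(0.34) = -0.4125
c = -0.5 * (0.2019 + -0.4125)
= -0.5 * -0.2106
= 0.11


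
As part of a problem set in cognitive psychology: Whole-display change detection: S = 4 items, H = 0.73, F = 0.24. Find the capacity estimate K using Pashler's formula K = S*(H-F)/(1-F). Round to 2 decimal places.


K = S * (H - F) / (1 - F)
H - F = 0.49
1 - F = 0.76
K = 4 * 0.49 / 0.76
= 2.58


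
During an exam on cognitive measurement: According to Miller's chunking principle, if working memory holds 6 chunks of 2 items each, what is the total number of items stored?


Total items = chunks * items_per_chunk
= 6 * 2
= 12


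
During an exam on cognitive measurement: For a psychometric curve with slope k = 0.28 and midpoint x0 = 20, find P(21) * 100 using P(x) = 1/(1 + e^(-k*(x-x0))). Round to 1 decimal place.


P(x) = 1/(1 + e^(-0.28*(21 - 20)))
Exponent = -0.28 * 1 = -0.28
e^(-0.28) = 0.755784
P = 1/(1 + 0.755784) = 0.569546
Percentage = 57.0


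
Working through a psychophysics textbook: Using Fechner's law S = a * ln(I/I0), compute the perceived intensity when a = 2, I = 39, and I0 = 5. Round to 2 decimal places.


S = 2 * ln(39/5)
I/I0 = 7.8
ln(7.8) = 2.0541
S = 2 * 2.0541
= 4.11


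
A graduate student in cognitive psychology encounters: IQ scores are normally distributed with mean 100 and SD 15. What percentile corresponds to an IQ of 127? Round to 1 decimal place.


z = (IQ - mean) / SD
z = (127 - 100) / 15 = 1.8
Percentile = Phi(1.8) * 100
Phi(1.8) = 0.96407
= 96.4


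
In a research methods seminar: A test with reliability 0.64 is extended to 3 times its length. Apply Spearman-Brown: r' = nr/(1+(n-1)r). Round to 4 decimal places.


r_new = n*r / (1 + (n-1)*r)
Numerator = 3 * 0.64 = 1.92
Denominator = 1 + 2 * 0.64 = 2.28
r_new = 1.92 / 2.28
= 0.8421


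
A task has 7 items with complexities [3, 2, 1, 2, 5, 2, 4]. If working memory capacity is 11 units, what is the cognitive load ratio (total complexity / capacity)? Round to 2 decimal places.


Total complexity = 3 + 2 + 1 + 2 + 5 + 2 + 4 = 19
Load = total / capacity = 19 / 11
= 1.73


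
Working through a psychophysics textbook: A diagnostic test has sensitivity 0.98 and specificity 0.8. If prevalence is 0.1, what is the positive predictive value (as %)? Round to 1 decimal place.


PPV = (sens * prev) / (sens * prev + (1-spec) * (1-prev))
Numerator = 0.98 * 0.1 = 0.098
P(positive and no disease) = (1 - spec) * (1 - prev) = (1 - 0.8) * (1 - 0.1) = 0.18
Denominator = 0.098 + 0.18 = 0.278
PPV = 0.098 / 0.278 = 0.352518
As percentage = 35.3


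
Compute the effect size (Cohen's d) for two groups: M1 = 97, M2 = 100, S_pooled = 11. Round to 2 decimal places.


Cohen's d = (M1 - M2) / S_pooled
= (97 - 100) / 11
= -3 / 11
= -0.27


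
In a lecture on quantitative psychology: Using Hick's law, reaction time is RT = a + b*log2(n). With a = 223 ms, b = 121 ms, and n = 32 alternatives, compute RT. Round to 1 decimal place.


RT = 223 + 121 * log2(32)
log2(32) = 5.0
RT = 223 + 121 * 5.0
= 223 + 605.0
= 828.0 ms


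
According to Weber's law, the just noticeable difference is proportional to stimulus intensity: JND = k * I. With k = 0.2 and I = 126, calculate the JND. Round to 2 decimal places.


JND = k * I
JND = 0.2 * 126
= 25.20


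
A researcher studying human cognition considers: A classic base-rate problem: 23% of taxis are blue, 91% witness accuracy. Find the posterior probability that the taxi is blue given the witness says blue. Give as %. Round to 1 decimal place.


P(blue | says blue) = P(says blue | blue)*P(blue) / [P(says blue | blue)*P(blue) + P(says blue | not blue)*P(not blue)]
Numerator = 0.91 * 0.23 = 0.2093
False identification = 0.09 * 0.77 = 0.0693
P = 0.2093 / (0.2093 + 0.0693)
= 0.2093 / 0.2786
As percentage = 75.1


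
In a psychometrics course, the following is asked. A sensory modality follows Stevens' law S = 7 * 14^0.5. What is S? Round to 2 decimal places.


S = 7 * 14^0.5
14^0.5 = 3.7417
S = 7 * 3.7417
= 26.19


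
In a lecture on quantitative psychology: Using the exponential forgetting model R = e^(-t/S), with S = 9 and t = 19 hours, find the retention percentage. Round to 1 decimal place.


R = e^(-t/S)
-t/S = -19/9 = -2.111111
R = e^(-2.111111) = 0.121103
Percentage = 0.121103 * 100
= 12.1


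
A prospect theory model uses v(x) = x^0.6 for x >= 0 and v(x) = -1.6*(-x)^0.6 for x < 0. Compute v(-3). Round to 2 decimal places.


Since x = -3 < 0, use v(x) = -lambda*(-x)^alpha
(-x) = 3
3^0.6 = 1.9332
v(-3) = -1.6 * 1.9332
= -3.09


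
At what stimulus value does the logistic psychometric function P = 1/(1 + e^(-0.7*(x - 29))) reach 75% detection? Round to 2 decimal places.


At P = 0.75: 0.75 = 1/(1 + e^(-k*(x-x0)))
Solving: e^(-k*(x-x0)) = 1/3
x = x0 + ln(3)/k
ln(3) = 1.0986
x = 29 + 1.0986/0.7
= 29 + 1.5694
= 30.57


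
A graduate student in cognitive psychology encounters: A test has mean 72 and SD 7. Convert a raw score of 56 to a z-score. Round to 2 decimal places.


z = (X - mu) / sigma
= (56 - 72) / 7
= -16 / 7
= -2.29


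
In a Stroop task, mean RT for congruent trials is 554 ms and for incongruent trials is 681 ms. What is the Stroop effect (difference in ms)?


Stroop effect = RT(incongruent) - RT(congruent)
= 681 - 554
= 127 ms


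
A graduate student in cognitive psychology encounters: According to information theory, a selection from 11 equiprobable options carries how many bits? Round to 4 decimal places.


H = log2(n)
H = log2(11)
= 3.4594


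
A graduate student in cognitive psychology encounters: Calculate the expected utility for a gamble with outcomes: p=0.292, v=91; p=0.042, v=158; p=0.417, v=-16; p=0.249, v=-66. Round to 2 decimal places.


EU = sum(p_i * v_i)
0.292 * 91 = 26.572
0.042 * 158 = 6.636
0.417 * -16 = -6.672
0.249 * -66 = -16.434
EU = 26.572 + 6.636 + -6.672 + -16.434
= 10.10


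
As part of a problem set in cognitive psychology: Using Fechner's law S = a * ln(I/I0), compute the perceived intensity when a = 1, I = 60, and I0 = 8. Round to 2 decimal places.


S = 1 * ln(60/8)
I/I0 = 7.5
ln(7.5) = 2.0149
S = 1 * 2.0149
= 2.01


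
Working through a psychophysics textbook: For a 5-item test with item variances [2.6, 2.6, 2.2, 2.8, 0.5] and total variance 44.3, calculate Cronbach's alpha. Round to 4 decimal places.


alpha = (k/(k-1)) * (1 - sum(s_i^2)/s_total^2)
sum(item variances) = 10.7
k/(k-1) = 5/4 = 1.25
1 - 10.7/44.3 = 1 - 0.241535 = 0.758465
alpha = 1.25 * 0.758465
= 0.9481


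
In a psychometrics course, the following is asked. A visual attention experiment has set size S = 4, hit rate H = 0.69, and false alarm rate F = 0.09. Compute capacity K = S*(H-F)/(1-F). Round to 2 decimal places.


K = S * (H - F) / (1 - F)
H - F = 0.6
1 - F = 0.91
K = 4 * 0.6 / 0.91
= 2.64


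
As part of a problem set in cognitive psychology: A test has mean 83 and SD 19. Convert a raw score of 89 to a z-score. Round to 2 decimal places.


z = (X - mu) / sigma
= (89 - 83) / 19
= 6 / 19
= 0.32


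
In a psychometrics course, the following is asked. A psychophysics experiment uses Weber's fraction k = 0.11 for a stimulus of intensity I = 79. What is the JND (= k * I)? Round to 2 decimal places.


JND = k * I
JND = 0.11 * 79
= 8.69


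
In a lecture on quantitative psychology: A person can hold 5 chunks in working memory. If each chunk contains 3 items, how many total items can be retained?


Total items = chunks * items_per_chunk
= 5 * 3
= 15


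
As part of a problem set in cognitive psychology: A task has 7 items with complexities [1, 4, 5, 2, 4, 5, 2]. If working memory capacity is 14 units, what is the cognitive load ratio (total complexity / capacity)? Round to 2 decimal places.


Total complexity = 1 + 4 + 5 + 2 + 4 + 5 + 2 = 23
Load = total / capacity = 23 / 14
= 1.64


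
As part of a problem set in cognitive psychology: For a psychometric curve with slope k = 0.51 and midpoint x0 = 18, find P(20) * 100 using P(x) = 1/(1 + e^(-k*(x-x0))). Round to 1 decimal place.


P(x) = 1/(1 + e^(-0.51*(20 - 18)))
Exponent = -0.51 * 2 = -1.02
e^(-1.02) = 0.360595
P = 1/(1 + 0.360595) = 0.734973
Percentage = 73.5


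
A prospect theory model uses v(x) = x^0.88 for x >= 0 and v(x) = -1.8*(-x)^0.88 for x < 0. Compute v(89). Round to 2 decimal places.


Since x = 89 >= 0, use v(x) = x^0.88
89^0.88 = 51.9354
v(89) = 51.94


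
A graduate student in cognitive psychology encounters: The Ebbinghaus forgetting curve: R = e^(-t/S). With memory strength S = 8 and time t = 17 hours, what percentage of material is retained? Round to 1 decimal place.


R = e^(-t/S)
-t/S = -17/8 = -2.125
R = e^(-2.125) = 0.119433
Percentage = 0.119433 * 100
= 11.9


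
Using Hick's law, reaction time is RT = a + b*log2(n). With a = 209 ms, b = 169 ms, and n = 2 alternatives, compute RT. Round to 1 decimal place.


RT = 209 + 169 * log2(2)
log2(2) = 1.0
RT = 209 + 169 * 1.0
= 209 + 169.0
= 378.0 ms


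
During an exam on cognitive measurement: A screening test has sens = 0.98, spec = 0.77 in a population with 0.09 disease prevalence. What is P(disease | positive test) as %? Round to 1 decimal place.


PPV = (sens * prev) / (sens * prev + (1-spec) * (1-prev))
Numerator = 0.98 * 0.09 = 0.0882
P(positive and no disease) = (1 - spec) * (1 - prev) = (1 - 0.77) * (1 - 0.09) = 0.2093
Denominator = 0.0882 + 0.2093 = 0.2975
PPV = 0.0882 / 0.2975 = 0.296471
As percentage = 29.6


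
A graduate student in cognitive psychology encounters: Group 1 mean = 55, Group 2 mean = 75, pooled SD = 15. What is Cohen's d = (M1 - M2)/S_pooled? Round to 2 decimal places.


Cohen's d = (M1 - M2) / S_pooled
= (55 - 75) / 15
= -20 / 15
= -1.33


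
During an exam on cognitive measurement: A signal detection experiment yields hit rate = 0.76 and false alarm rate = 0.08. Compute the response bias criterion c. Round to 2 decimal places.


c = -0.5 * (z(HR) + z(FAR))
z(0.76) = 0.7063
z(0.08) = -1.4051
c = -0.5 * (0.7063 + -1.4051)
= -0.5 * -0.6988
= 0.35


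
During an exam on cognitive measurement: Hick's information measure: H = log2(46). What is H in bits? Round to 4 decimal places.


H = log2(n)
H = log2(46)
= 5.5236


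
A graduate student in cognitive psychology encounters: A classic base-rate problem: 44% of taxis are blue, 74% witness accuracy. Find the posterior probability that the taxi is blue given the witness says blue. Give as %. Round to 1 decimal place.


P(blue | says blue) = P(says blue | blue)*P(blue) / [P(says blue | blue)*P(blue) + P(says blue | not blue)*P(not blue)]
Numerator = 0.74 * 0.44 = 0.3256
False identification = 0.26 * 0.56 = 0.1456
P = 0.3256 / (0.3256 + 0.1456)
= 0.3256 / 0.4712
As percentage = 69.1


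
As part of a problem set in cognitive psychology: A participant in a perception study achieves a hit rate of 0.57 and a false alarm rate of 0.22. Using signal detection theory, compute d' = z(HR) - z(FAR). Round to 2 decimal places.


d' = z(HR) - z(FAR)
z(0.57) = 0.1764
z(0.22) = -0.7722
d' = 0.1764 - -0.7722
= 0.95


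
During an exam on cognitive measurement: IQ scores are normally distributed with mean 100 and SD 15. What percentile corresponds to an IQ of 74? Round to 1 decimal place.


z = (IQ - mean) / SD
z = (74 - 100) / 15 = -1.7333
Percentile = Phi(-1.7333) * 100
Phi(-1.7333) = 0.041521
= 4.2


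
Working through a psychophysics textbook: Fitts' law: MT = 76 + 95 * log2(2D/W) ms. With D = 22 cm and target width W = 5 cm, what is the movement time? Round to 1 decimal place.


MT = 76 + 95 * log2(2*22/5)
2D/W = 8.8
log2(8.8) = 3.1375
MT = 76 + 95 * 3.1375
= 374.1 ms


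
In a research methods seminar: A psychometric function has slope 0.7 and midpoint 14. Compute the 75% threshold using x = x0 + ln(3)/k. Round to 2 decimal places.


At P = 0.75: 0.75 = 1/(1 + e^(-k*(x-x0)))
Solving: e^(-k*(x-x0)) = 1/3
x = x0 + ln(3)/k
ln(3) = 1.0986
x = 14 + 1.0986/0.7
= 14 + 1.5694
= 15.57


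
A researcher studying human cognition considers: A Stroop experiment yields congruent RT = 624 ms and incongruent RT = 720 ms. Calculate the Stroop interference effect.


Stroop effect = RT(incongruent) - RT(congruent)
= 720 - 624
= 96 ms


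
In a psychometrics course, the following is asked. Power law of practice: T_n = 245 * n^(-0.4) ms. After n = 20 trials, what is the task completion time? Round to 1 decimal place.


T_n = 245 * 20^(-0.4)
20^(-0.4) = 0.301709
T_n = 245 * 0.301709
= 73.9 ms


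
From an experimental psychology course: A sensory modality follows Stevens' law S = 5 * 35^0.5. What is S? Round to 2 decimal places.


S = 5 * 35^0.5
35^0.5 = 5.9161
S = 5 * 5.9161
= 29.58


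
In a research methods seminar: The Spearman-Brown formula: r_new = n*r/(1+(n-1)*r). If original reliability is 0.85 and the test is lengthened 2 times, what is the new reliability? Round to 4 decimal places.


r_new = n*r / (1 + (n-1)*r)
Numerator = 2 * 0.85 = 1.7
Denominator = 1 + 1 * 0.85 = 1.85
r_new = 1.7 / 1.85
= 0.9189


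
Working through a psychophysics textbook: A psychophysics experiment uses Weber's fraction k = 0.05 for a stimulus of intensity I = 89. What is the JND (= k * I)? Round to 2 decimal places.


JND = k * I
JND = 0.05 * 89
= 4.45


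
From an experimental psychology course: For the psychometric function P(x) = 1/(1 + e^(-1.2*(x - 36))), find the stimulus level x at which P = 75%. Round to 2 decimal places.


At P = 0.75: 0.75 = 1/(1 + e^(-k*(x-x0)))
Solving: e^(-k*(x-x0)) = 1/3
x = x0 + ln(3)/k
ln(3) = 1.0986
x = 36 + 1.0986/1.2
= 36 + 0.9155
= 36.92


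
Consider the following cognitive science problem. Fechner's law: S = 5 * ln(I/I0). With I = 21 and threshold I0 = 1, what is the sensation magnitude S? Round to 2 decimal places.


S = 5 * ln(21/1)
I/I0 = 21.0
ln(21.0) = 3.0445
S = 5 * 3.0445
= 15.22


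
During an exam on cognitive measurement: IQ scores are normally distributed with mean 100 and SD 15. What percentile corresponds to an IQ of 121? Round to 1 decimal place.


z = (IQ - mean) / SD
z = (121 - 100) / 15 = 1.4
Percentile = Phi(1.4) * 100
Phi(1.4) = 0.919243
= 91.9
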